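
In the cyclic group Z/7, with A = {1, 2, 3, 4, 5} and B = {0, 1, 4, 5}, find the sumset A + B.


Work in Z/7Z: reduce every sum a + b modulo 7.
Enumerate all 20 pairs:
a = 1: 1+0=1, 1+1=2, 1+4=5, 1+5=6
a = 2: 2+0=2, 2+1=3, 2+4=6, 2+5=0
a = 3: 3+0=3, 3+1=4, 3+4=0, 3+5=1
a = 4: 4+0=4, 4+1=5, 4+4=1, 4+5=2
a = 5: 5+0=5, 5+1=6, 5+4=2, 5+5=3
Distinct residues collected: {0, 1, 2, 3, 4, 5, 6}
|A + B| = 7 (out of 7 total residues).

A + B = {0, 1, 2, 3, 4, 5, 6}


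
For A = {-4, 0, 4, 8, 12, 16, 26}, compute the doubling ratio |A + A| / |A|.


|A| = 7.
Compute A + A by enumerating all 49 pairs.
A + A = {-8, -4, 0, 4, 8, 12, 16, 20, 22, 24, 26, 28, 30, 32, 34, 38, 42, 52}, so |A + A| = 18.
K = |A + A| / |A| = 18/7 (already in lowest terms) ≈ 2.5714.
Reference: AP of size 7 gives K = 13/7 ≈ 1.8571; a fully generic set of size 7 gives K ≈ 4.0000.

|A| = 7, |A + A| = 18, K = 18/7.


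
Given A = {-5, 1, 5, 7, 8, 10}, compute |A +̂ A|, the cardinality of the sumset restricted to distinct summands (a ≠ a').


Restricted sumset: A +̂ A = {a + a' : a ∈ A, a' ∈ A, a ≠ a'}.
Equivalently, take A + A and drop any sum 2a that is achievable ONLY as a + a for a ∈ A (i.e. sums representable only with equal summands).
Enumerate pairs (a, a') with a < a' (symmetric, so each unordered pair gives one sum; this covers all a ≠ a'):
  -5 + 1 = -4
  -5 + 5 = 0
  -5 + 7 = 2
  -5 + 8 = 3
  -5 + 10 = 5
  1 + 5 = 6
  1 + 7 = 8
  1 + 8 = 9
  1 + 10 = 11
  5 + 7 = 12
  5 + 8 = 13
  5 + 10 = 15
  7 + 8 = 15
  7 + 10 = 17
  8 + 10 = 18
Collected distinct sums: {-4, 0, 2, 3, 5, 6, 8, 9, 11, 12, 13, 15, 17, 18}
|A +̂ A| = 14
(Reference bound: |A +̂ A| ≥ 2|A| - 3 for |A| ≥ 2, with |A| = 6 giving ≥ 9.)

|A +̂ A| = 14


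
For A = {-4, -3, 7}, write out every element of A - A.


A - A = {a - a' : a, a' ∈ A}.
Compute a - a' for each ordered pair (a, a'):
a = -4: -4--4=0, -4--3=-1, -4-7=-11
a = -3: -3--4=1, -3--3=0, -3-7=-10
a = 7: 7--4=11, 7--3=10, 7-7=0
Collecting distinct values (and noting 0 appears from a-a):
A - A = {-11, -10, -1, 0, 1, 10, 11}
|A - A| = 7

A - A = {-11, -10, -1, 0, 1, 10, 11}


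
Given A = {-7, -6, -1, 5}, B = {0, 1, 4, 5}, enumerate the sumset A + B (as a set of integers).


A + B = {a + b : a ∈ A, b ∈ B}.
Enumerate all |A|·|B| = 4·4 = 16 pairs (a, b) and collect distinct sums.
a = -7: -7+0=-7, -7+1=-6, -7+4=-3, -7+5=-2
a = -6: -6+0=-6, -6+1=-5, -6+4=-2, -6+5=-1
a = -1: -1+0=-1, -1+1=0, -1+4=3, -1+5=4
a = 5: 5+0=5, 5+1=6, 5+4=9, 5+5=10
Collecting distinct sums: A + B = {-7, -6, -5, -3, -2, -1, 0, 3, 4, 5, 6, 9, 10}
|A + B| = 13

A + B = {-7, -6, -5, -3, -2, -1, 0, 3, 4, 5, 6, 9, 10}


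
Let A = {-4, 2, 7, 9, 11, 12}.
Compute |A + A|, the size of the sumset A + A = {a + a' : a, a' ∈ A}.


A + A = {a + a' : a, a' ∈ A}; |A| = 6.
General bounds: 2|A| - 1 ≤ |A + A| ≤ |A|(|A|+1)/2, i.e. 11 ≤ |A + A| ≤ 21.
Lower bound 2|A|-1 is attained iff A is an arithmetic progression.
Enumerate sums a + a' for a ≤ a' (symmetric, so this suffices):
a = -4: -4+-4=-8, -4+2=-2, -4+7=3, -4+9=5, -4+11=7, -4+12=8
a = 2: 2+2=4, 2+7=9, 2+9=11, 2+11=13, 2+12=14
a = 7: 7+7=14, 7+9=16, 7+11=18, 7+12=19
a = 9: 9+9=18, 9+11=20, 9+12=21
a = 11: 11+11=22, 11+12=23
a = 12: 12+12=24
Distinct sums: {-8, -2, 3, 4, 5, 7, 8, 9, 11, 13, 14, 16, 18, 19, 20, 21, 22, 23, 24}
|A + A| = 19

|A + A| = 19


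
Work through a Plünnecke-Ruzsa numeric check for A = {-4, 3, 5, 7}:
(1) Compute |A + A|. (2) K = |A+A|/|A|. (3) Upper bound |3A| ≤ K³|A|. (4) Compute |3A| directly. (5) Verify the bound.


|A| = 4.
Step 1: Compute A + A by enumerating all 16 pairs.
A + A = {-8, -1, 1, 3, 6, 8, 10, 12, 14}, so |A + A| = 9.
Step 2: Doubling constant K = |A + A|/|A| = 9/4 = 9/4 ≈ 2.2500.
Step 3: Plünnecke-Ruzsa gives |3A| ≤ K³·|A| = (2.2500)³ · 4 ≈ 45.5625.
Step 4: Compute 3A = A + A + A directly by enumerating all triples (a,b,c) ∈ A³; |3A| = 16.
Step 5: Check 16 ≤ 45.5625? Yes ✓.

K = 9/4, Plünnecke-Ruzsa bound K³|A| ≈ 45.5625, |3A| = 16, inequality holds.


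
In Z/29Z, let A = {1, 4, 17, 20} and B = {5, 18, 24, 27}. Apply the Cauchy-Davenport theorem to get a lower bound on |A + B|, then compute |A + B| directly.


Cauchy-Davenport: |A + B| ≥ min(p, |A| + |B| - 1) for A, B nonempty in Z/pZ.
|A| = 4, |B| = 4, p = 29.
CD lower bound = min(29, 4 + 4 - 1) = min(29, 7) = 7.
Compute A + B mod 29 directly:
a = 1: 1+5=6, 1+18=19, 1+24=25, 1+27=28
a = 4: 4+5=9, 4+18=22, 4+24=28, 4+27=2
a = 17: 17+5=22, 17+18=6, 17+24=12, 17+27=15
a = 20: 20+5=25, 20+18=9, 20+24=15, 20+27=18
A + B = {2, 6, 9, 12, 15, 18, 19, 22, 25, 28}, so |A + B| = 10.
Verify: 10 ≥ 7? Yes ✓.

CD lower bound = 7, actual |A + B| = 10.


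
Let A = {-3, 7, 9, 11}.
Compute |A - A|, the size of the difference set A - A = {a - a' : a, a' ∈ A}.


A - A = {a - a' : a, a' ∈ A}; |A| = 4.
Bounds: 2|A|-1 ≤ |A - A| ≤ |A|² - |A| + 1, i.e. 7 ≤ |A - A| ≤ 13.
Note: 0 ∈ A - A always (from a - a). The set is symmetric: if d ∈ A - A then -d ∈ A - A.
Enumerate nonzero differences d = a - a' with a > a' (then include -d):
Positive differences: {2, 4, 10, 12, 14}
Full difference set: {0} ∪ (positive diffs) ∪ (negative diffs).
|A - A| = 1 + 2·5 = 11 (matches direct enumeration: 11).

|A - A| = 11


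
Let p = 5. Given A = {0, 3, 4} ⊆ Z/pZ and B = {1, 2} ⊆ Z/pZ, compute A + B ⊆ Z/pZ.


Work in Z/5Z: reduce every sum a + b modulo 5.
Enumerate all 6 pairs:
a = 0: 0+1=1, 0+2=2
a = 3: 3+1=4, 3+2=0
a = 4: 4+1=0, 4+2=1
Distinct residues collected: {0, 1, 2, 4}
|A + B| = 4 (out of 5 total residues).

A + B = {0, 1, 2, 4}


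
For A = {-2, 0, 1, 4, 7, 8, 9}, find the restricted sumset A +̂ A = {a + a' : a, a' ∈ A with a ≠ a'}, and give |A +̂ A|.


Restricted sumset: A +̂ A = {a + a' : a ∈ A, a' ∈ A, a ≠ a'}.
Equivalently, take A + A and drop any sum 2a that is achievable ONLY as a + a for a ∈ A (i.e. sums representable only with equal summands).
Enumerate pairs (a, a') with a < a' (symmetric, so each unordered pair gives one sum; this covers all a ≠ a'):
  -2 + 0 = -2
  -2 + 1 = -1
  -2 + 4 = 2
  -2 + 7 = 5
  -2 + 8 = 6
  -2 + 9 = 7
  0 + 1 = 1
  0 + 4 = 4
  0 + 7 = 7
  0 + 8 = 8
  0 + 9 = 9
  1 + 4 = 5
  1 + 7 = 8
  1 + 8 = 9
  1 + 9 = 10
  4 + 7 = 11
  4 + 8 = 12
  4 + 9 = 13
  7 + 8 = 15
  7 + 9 = 16
  8 + 9 = 17
Collected distinct sums: {-2, -1, 1, 2, 4, 5, 6, 7, 8, 9, 10, 11, 12, 13, 15, 16, 17}
|A +̂ A| = 17
(Reference bound: |A +̂ A| ≥ 2|A| - 3 for |A| ≥ 2, with |A| = 7 giving ≥ 11.)

|A +̂ A| = 17


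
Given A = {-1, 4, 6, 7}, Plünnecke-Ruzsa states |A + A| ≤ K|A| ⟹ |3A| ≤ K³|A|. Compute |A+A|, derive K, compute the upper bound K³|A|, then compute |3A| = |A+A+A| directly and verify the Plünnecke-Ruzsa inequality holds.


|A| = 4.
Step 1: Compute A + A by enumerating all 16 pairs.
A + A = {-2, 3, 5, 6, 8, 10, 11, 12, 13, 14}, so |A + A| = 10.
Step 2: Doubling constant K = |A + A|/|A| = 10/4 = 10/4 ≈ 2.5000.
Step 3: Plünnecke-Ruzsa gives |3A| ≤ K³·|A| = (2.5000)³ · 4 ≈ 62.5000.
Step 4: Compute 3A = A + A + A directly by enumerating all triples (a,b,c) ∈ A³; |3A| = 18.
Step 5: Check 18 ≤ 62.5000? Yes ✓.

K = 10/4, Plünnecke-Ruzsa bound K³|A| ≈ 62.5000, |3A| = 18, inequality holds.


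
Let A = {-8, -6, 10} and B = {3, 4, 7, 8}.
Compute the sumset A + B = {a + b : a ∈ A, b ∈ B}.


A + B = {a + b : a ∈ A, b ∈ B}.
Enumerate all |A|·|B| = 3·4 = 12 pairs (a, b) and collect distinct sums.
a = -8: -8+3=-5, -8+4=-4, -8+7=-1, -8+8=0
a = -6: -6+3=-3, -6+4=-2, -6+7=1, -6+8=2
a = 10: 10+3=13, 10+4=14, 10+7=17, 10+8=18
Collecting distinct sums: A + B = {-5, -4, -3, -2, -1, 0, 1, 2, 13, 14, 17, 18}
|A + B| = 12

A + B = {-5, -4, -3, -2, -1, 0, 1, 2, 13, 14, 17, 18}


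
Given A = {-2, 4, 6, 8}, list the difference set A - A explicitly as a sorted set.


A - A = {a - a' : a, a' ∈ A}.
Compute a - a' for each ordered pair (a, a'):
a = -2: -2--2=0, -2-4=-6, -2-6=-8, -2-8=-10
a = 4: 4--2=6, 4-4=0, 4-6=-2, 4-8=-4
a = 6: 6--2=8, 6-4=2, 6-6=0, 6-8=-2
a = 8: 8--2=10, 8-4=4, 8-6=2, 8-8=0
Collecting distinct values (and noting 0 appears from a-a):
A - A = {-10, -8, -6, -4, -2, 0, 2, 4, 6, 8, 10}
|A - A| = 11

A - A = {-10, -8, -6, -4, -2, 0, 2, 4, 6, 8, 10}


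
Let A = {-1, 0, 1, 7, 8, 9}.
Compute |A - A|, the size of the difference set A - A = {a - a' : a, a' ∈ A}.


A - A = {a - a' : a, a' ∈ A}; |A| = 6.
Bounds: 2|A|-1 ≤ |A - A| ≤ |A|² - |A| + 1, i.e. 11 ≤ |A - A| ≤ 31.
Note: 0 ∈ A - A always (from a - a). The set is symmetric: if d ∈ A - A then -d ∈ A - A.
Enumerate nonzero differences d = a - a' with a > a' (then include -d):
Positive differences: {1, 2, 6, 7, 8, 9, 10}
Full difference set: {0} ∪ (positive diffs) ∪ (negative diffs).
|A - A| = 1 + 2·7 = 15 (matches direct enumeration: 15).

|A - A| = 15


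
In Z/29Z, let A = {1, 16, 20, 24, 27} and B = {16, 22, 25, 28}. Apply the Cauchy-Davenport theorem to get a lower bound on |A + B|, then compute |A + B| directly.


Cauchy-Davenport: |A + B| ≥ min(p, |A| + |B| - 1) for A, B nonempty in Z/pZ.
|A| = 5, |B| = 4, p = 29.
CD lower bound = min(29, 5 + 4 - 1) = min(29, 8) = 8.
Compute A + B mod 29 directly:
a = 1: 1+16=17, 1+22=23, 1+25=26, 1+28=0
a = 16: 16+16=3, 16+22=9, 16+25=12, 16+28=15
a = 20: 20+16=7, 20+22=13, 20+25=16, 20+28=19
a = 24: 24+16=11, 24+22=17, 24+25=20, 24+28=23
a = 27: 27+16=14, 27+22=20, 27+25=23, 27+28=26
A + B = {0, 3, 7, 9, 11, 12, 13, 14, 15, 16, 17, 19, 20, 23, 26}, so |A + B| = 15.
Verify: 15 ≥ 8? Yes ✓.

CD lower bound = 8, actual |A + B| = 15.


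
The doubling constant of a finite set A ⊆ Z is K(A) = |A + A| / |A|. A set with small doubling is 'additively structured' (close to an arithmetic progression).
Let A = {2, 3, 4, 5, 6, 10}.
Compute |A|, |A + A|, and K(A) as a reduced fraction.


|A| = 6.
Compute A + A by enumerating all 36 pairs.
A + A = {4, 5, 6, 7, 8, 9, 10, 11, 12, 13, 14, 15, 16, 20}, so |A + A| = 14.
K = |A + A| / |A| = 14/6 = 7/3 ≈ 2.3333.
Reference: AP of size 6 gives K = 11/6 ≈ 1.8333; a fully generic set of size 6 gives K ≈ 3.5000.

|A| = 6, |A + A| = 14, K = 14/6 = 7/3.


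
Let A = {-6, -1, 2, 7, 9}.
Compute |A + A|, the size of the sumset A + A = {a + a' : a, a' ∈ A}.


A + A = {a + a' : a, a' ∈ A}; |A| = 5.
General bounds: 2|A| - 1 ≤ |A + A| ≤ |A|(|A|+1)/2, i.e. 9 ≤ |A + A| ≤ 15.
Lower bound 2|A|-1 is attained iff A is an arithmetic progression.
Enumerate sums a + a' for a ≤ a' (symmetric, so this suffices):
a = -6: -6+-6=-12, -6+-1=-7, -6+2=-4, -6+7=1, -6+9=3
a = -1: -1+-1=-2, -1+2=1, -1+7=6, -1+9=8
a = 2: 2+2=4, 2+7=9, 2+9=11
a = 7: 7+7=14, 7+9=16
a = 9: 9+9=18
Distinct sums: {-12, -7, -4, -2, 1, 3, 4, 6, 8, 9, 11, 14, 16, 18}
|A + A| = 14

|A + A| = 14


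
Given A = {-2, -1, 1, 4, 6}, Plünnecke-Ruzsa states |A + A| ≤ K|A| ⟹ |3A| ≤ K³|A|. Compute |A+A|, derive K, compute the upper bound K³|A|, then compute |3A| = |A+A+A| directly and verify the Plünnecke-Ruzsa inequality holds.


|A| = 5.
Step 1: Compute A + A by enumerating all 25 pairs.
A + A = {-4, -3, -2, -1, 0, 2, 3, 4, 5, 7, 8, 10, 12}, so |A + A| = 13.
Step 2: Doubling constant K = |A + A|/|A| = 13/5 = 13/5 ≈ 2.6000.
Step 3: Plünnecke-Ruzsa gives |3A| ≤ K³·|A| = (2.6000)³ · 5 ≈ 87.8800.
Step 4: Compute 3A = A + A + A directly by enumerating all triples (a,b,c) ∈ A³; |3A| = 23.
Step 5: Check 23 ≤ 87.8800? Yes ✓.

K = 13/5, Plünnecke-Ruzsa bound K³|A| ≈ 87.8800, |3A| = 23, inequality holds.


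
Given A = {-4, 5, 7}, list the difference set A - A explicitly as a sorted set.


A - A = {a - a' : a, a' ∈ A}.
Compute a - a' for each ordered pair (a, a'):
a = -4: -4--4=0, -4-5=-9, -4-7=-11
a = 5: 5--4=9, 5-5=0, 5-7=-2
a = 7: 7--4=11, 7-5=2, 7-7=0
Collecting distinct values (and noting 0 appears from a-a):
A - A = {-11, -9, -2, 0, 2, 9, 11}
|A - A| = 7

A - A = {-11, -9, -2, 0, 2, 9, 11}


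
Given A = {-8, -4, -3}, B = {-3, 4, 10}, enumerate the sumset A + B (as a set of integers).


A + B = {a + b : a ∈ A, b ∈ B}.
Enumerate all |A|·|B| = 3·3 = 9 pairs (a, b) and collect distinct sums.
a = -8: -8+-3=-11, -8+4=-4, -8+10=2
a = -4: -4+-3=-7, -4+4=0, -4+10=6
a = -3: -3+-3=-6, -3+4=1, -3+10=7
Collecting distinct sums: A + B = {-11, -7, -6, -4, 0, 1, 2, 6, 7}
|A + B| = 9

A + B = {-11, -7, -6, -4, 0, 1, 2, 6, 7}


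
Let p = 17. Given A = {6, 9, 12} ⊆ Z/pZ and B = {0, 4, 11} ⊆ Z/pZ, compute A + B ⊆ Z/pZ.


Work in Z/17Z: reduce every sum a + b modulo 17.
Enumerate all 9 pairs:
a = 6: 6+0=6, 6+4=10, 6+11=0
a = 9: 9+0=9, 9+4=13, 9+11=3
a = 12: 12+0=12, 12+4=16, 12+11=6
Distinct residues collected: {0, 3, 6, 9, 10, 12, 13, 16}
|A + B| = 8 (out of 17 total residues).

A + B = {0, 3, 6, 9, 10, 12, 13, 16}


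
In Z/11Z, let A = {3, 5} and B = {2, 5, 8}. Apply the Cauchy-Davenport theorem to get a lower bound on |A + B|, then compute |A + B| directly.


Cauchy-Davenport: |A + B| ≥ min(p, |A| + |B| - 1) for A, B nonempty in Z/pZ.
|A| = 2, |B| = 3, p = 11.
CD lower bound = min(11, 2 + 3 - 1) = min(11, 4) = 4.
Compute A + B mod 11 directly:
a = 3: 3+2=5, 3+5=8, 3+8=0
a = 5: 5+2=7, 5+5=10, 5+8=2
A + B = {0, 2, 5, 7, 8, 10}, so |A + B| = 6.
Verify: 6 ≥ 4? Yes ✓.

CD lower bound = 4, actual |A + B| = 6.


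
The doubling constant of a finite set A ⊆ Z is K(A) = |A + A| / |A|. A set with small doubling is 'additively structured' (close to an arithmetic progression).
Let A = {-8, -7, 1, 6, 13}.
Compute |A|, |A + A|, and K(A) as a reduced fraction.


|A| = 5.
Compute A + A by enumerating all 25 pairs.
A + A = {-16, -15, -14, -7, -6, -2, -1, 2, 5, 6, 7, 12, 14, 19, 26}, so |A + A| = 15.
K = |A + A| / |A| = 15/5 = 3/1 ≈ 3.0000.
Reference: AP of size 5 gives K = 9/5 ≈ 1.8000; a fully generic set of size 5 gives K ≈ 3.0000.

|A| = 5, |A + A| = 15, K = 15/5 = 3/1.


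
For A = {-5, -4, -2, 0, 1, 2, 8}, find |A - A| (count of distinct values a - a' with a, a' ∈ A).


A - A = {a - a' : a, a' ∈ A}; |A| = 7.
Bounds: 2|A|-1 ≤ |A - A| ≤ |A|² - |A| + 1, i.e. 13 ≤ |A - A| ≤ 43.
Note: 0 ∈ A - A always (from a - a). The set is symmetric: if d ∈ A - A then -d ∈ A - A.
Enumerate nonzero differences d = a - a' with a > a' (then include -d):
Positive differences: {1, 2, 3, 4, 5, 6, 7, 8, 10, 12, 13}
Full difference set: {0} ∪ (positive diffs) ∪ (negative diffs).
|A - A| = 1 + 2·11 = 23 (matches direct enumeration: 23).

|A - A| = 23


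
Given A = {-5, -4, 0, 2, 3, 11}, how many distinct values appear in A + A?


A + A = {a + a' : a, a' ∈ A}; |A| = 6.
General bounds: 2|A| - 1 ≤ |A + A| ≤ |A|(|A|+1)/2, i.e. 11 ≤ |A + A| ≤ 21.
Lower bound 2|A|-1 is attained iff A is an arithmetic progression.
Enumerate sums a + a' for a ≤ a' (symmetric, so this suffices):
a = -5: -5+-5=-10, -5+-4=-9, -5+0=-5, -5+2=-3, -5+3=-2, -5+11=6
a = -4: -4+-4=-8, -4+0=-4, -4+2=-2, -4+3=-1, -4+11=7
a = 0: 0+0=0, 0+2=2, 0+3=3, 0+11=11
a = 2: 2+2=4, 2+3=5, 2+11=13
a = 3: 3+3=6, 3+11=14
a = 11: 11+11=22
Distinct sums: {-10, -9, -8, -5, -4, -3, -2, -1, 0, 2, 3, 4, 5, 6, 7, 11, 13, 14, 22}
|A + A| = 19

|A + A| = 19


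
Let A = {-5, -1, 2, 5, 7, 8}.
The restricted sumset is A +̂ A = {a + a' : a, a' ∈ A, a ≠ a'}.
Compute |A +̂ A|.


Restricted sumset: A +̂ A = {a + a' : a ∈ A, a' ∈ A, a ≠ a'}.
Equivalently, take A + A and drop any sum 2a that is achievable ONLY as a + a for a ∈ A (i.e. sums representable only with equal summands).
Enumerate pairs (a, a') with a < a' (symmetric, so each unordered pair gives one sum; this covers all a ≠ a'):
  -5 + -1 = -6
  -5 + 2 = -3
  -5 + 5 = 0
  -5 + 7 = 2
  -5 + 8 = 3
  -1 + 2 = 1
  -1 + 5 = 4
  -1 + 7 = 6
  -1 + 8 = 7
  2 + 5 = 7
  2 + 7 = 9
  2 + 8 = 10
  5 + 7 = 12
  5 + 8 = 13
  7 + 8 = 15
Collected distinct sums: {-6, -3, 0, 1, 2, 3, 4, 6, 7, 9, 10, 12, 13, 15}
|A +̂ A| = 14
(Reference bound: |A +̂ A| ≥ 2|A| - 3 for |A| ≥ 2, with |A| = 6 giving ≥ 9.)

|A +̂ A| = 14


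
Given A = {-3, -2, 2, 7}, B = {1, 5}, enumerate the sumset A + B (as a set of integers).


A + B = {a + b : a ∈ A, b ∈ B}.
Enumerate all |A|·|B| = 4·2 = 8 pairs (a, b) and collect distinct sums.
a = -3: -3+1=-2, -3+5=2
a = -2: -2+1=-1, -2+5=3
a = 2: 2+1=3, 2+5=7
a = 7: 7+1=8, 7+5=12
Collecting distinct sums: A + B = {-2, -1, 2, 3, 7, 8, 12}
|A + B| = 7

A + B = {-2, -1, 2, 3, 7, 8, 12}


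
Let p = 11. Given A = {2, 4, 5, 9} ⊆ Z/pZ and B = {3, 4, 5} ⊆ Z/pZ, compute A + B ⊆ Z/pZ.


Work in Z/11Z: reduce every sum a + b modulo 11.
Enumerate all 12 pairs:
a = 2: 2+3=5, 2+4=6, 2+5=7
a = 4: 4+3=7, 4+4=8, 4+5=9
a = 5: 5+3=8, 5+4=9, 5+5=10
a = 9: 9+3=1, 9+4=2, 9+5=3
Distinct residues collected: {1, 2, 3, 5, 6, 7, 8, 9, 10}
|A + B| = 9 (out of 11 total residues).

A + B = {1, 2, 3, 5, 6, 7, 8, 9, 10}


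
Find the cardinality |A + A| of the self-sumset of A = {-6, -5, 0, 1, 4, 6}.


A + A = {a + a' : a, a' ∈ A}; |A| = 6.
General bounds: 2|A| - 1 ≤ |A + A| ≤ |A|(|A|+1)/2, i.e. 11 ≤ |A + A| ≤ 21.
Lower bound 2|A|-1 is attained iff A is an arithmetic progression.
Enumerate sums a + a' for a ≤ a' (symmetric, so this suffices):
a = -6: -6+-6=-12, -6+-5=-11, -6+0=-6, -6+1=-5, -6+4=-2, -6+6=0
a = -5: -5+-5=-10, -5+0=-5, -5+1=-4, -5+4=-1, -5+6=1
a = 0: 0+0=0, 0+1=1, 0+4=4, 0+6=6
a = 1: 1+1=2, 1+4=5, 1+6=7
a = 4: 4+4=8, 4+6=10
a = 6: 6+6=12
Distinct sums: {-12, -11, -10, -6, -5, -4, -2, -1, 0, 1, 2, 4, 5, 6, 7, 8, 10, 12}
|A + A| = 18

|A + A| = 18


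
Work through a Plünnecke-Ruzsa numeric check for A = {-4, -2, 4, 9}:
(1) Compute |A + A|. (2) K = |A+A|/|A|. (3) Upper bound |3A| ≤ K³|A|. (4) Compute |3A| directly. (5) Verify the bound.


|A| = 4.
Step 1: Compute A + A by enumerating all 16 pairs.
A + A = {-8, -6, -4, 0, 2, 5, 7, 8, 13, 18}, so |A + A| = 10.
Step 2: Doubling constant K = |A + A|/|A| = 10/4 = 10/4 ≈ 2.5000.
Step 3: Plünnecke-Ruzsa gives |3A| ≤ K³·|A| = (2.5000)³ · 4 ≈ 62.5000.
Step 4: Compute 3A = A + A + A directly by enumerating all triples (a,b,c) ∈ A³; |3A| = 20.
Step 5: Check 20 ≤ 62.5000? Yes ✓.

K = 10/4, Plünnecke-Ruzsa bound K³|A| ≈ 62.5000, |3A| = 20, inequality holds.


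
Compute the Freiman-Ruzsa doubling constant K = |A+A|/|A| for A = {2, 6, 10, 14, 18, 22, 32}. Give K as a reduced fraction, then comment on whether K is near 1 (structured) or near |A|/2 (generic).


|A| = 7.
Compute A + A by enumerating all 49 pairs.
A + A = {4, 8, 12, 16, 20, 24, 28, 32, 34, 36, 38, 40, 42, 44, 46, 50, 54, 64}, so |A + A| = 18.
K = |A + A| / |A| = 18/7 (already in lowest terms) ≈ 2.5714.
Reference: AP of size 7 gives K = 13/7 ≈ 1.8571; a fully generic set of size 7 gives K ≈ 4.0000.

|A| = 7, |A + A| = 18, K = 18/7.


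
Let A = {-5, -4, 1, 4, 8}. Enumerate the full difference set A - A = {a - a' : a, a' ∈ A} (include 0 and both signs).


A - A = {a - a' : a, a' ∈ A}.
Compute a - a' for each ordered pair (a, a'):
a = -5: -5--5=0, -5--4=-1, -5-1=-6, -5-4=-9, -5-8=-13
a = -4: -4--5=1, -4--4=0, -4-1=-5, -4-4=-8, -4-8=-12
a = 1: 1--5=6, 1--4=5, 1-1=0, 1-4=-3, 1-8=-7
a = 4: 4--5=9, 4--4=8, 4-1=3, 4-4=0, 4-8=-4
a = 8: 8--5=13, 8--4=12, 8-1=7, 8-4=4, 8-8=0
Collecting distinct values (and noting 0 appears from a-a):
A - A = {-13, -12, -9, -8, -7, -6, -5, -4, -3, -1, 0, 1, 3, 4, 5, 6, 7, 8, 9, 12, 13}
|A - A| = 21

A - A = {-13, -12, -9, -8, -7, -6, -5, -4, -3, -1, 0, 1, 3, 4, 5, 6, 7, 8, 9, 12, 13}


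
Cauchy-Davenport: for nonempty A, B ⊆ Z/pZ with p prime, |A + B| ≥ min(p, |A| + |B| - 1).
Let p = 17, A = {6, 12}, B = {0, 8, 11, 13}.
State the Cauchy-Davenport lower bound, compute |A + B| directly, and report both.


Cauchy-Davenport: |A + B| ≥ min(p, |A| + |B| - 1) for A, B nonempty in Z/pZ.
|A| = 2, |B| = 4, p = 17.
CD lower bound = min(17, 2 + 4 - 1) = min(17, 5) = 5.
Compute A + B mod 17 directly:
a = 6: 6+0=6, 6+8=14, 6+11=0, 6+13=2
a = 12: 12+0=12, 12+8=3, 12+11=6, 12+13=8
A + B = {0, 2, 3, 6, 8, 12, 14}, so |A + B| = 7.
Verify: 7 ≥ 5? Yes ✓.

CD lower bound = 5, actual |A + B| = 7.


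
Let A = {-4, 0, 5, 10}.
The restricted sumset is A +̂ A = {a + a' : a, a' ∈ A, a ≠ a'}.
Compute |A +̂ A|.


Restricted sumset: A +̂ A = {a + a' : a ∈ A, a' ∈ A, a ≠ a'}.
Equivalently, take A + A and drop any sum 2a that is achievable ONLY as a + a for a ∈ A (i.e. sums representable only with equal summands).
Enumerate pairs (a, a') with a < a' (symmetric, so each unordered pair gives one sum; this covers all a ≠ a'):
  -4 + 0 = -4
  -4 + 5 = 1
  -4 + 10 = 6
  0 + 5 = 5
  0 + 10 = 10
  5 + 10 = 15
Collected distinct sums: {-4, 1, 5, 6, 10, 15}
|A +̂ A| = 6
(Reference bound: |A +̂ A| ≥ 2|A| - 3 for |A| ≥ 2, with |A| = 4 giving ≥ 5.)

|A +̂ A| = 6


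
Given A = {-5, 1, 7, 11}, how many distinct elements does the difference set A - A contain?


A - A = {a - a' : a, a' ∈ A}; |A| = 4.
Bounds: 2|A|-1 ≤ |A - A| ≤ |A|² - |A| + 1, i.e. 7 ≤ |A - A| ≤ 13.
Note: 0 ∈ A - A always (from a - a). The set is symmetric: if d ∈ A - A then -d ∈ A - A.
Enumerate nonzero differences d = a - a' with a > a' (then include -d):
Positive differences: {4, 6, 10, 12, 16}
Full difference set: {0} ∪ (positive diffs) ∪ (negative diffs).
|A - A| = 1 + 2·5 = 11 (matches direct enumeration: 11).

|A - A| = 11


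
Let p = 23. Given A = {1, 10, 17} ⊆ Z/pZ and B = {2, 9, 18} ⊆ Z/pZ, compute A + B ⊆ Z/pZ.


Work in Z/23Z: reduce every sum a + b modulo 23.
Enumerate all 9 pairs:
a = 1: 1+2=3, 1+9=10, 1+18=19
a = 10: 10+2=12, 10+9=19, 10+18=5
a = 17: 17+2=19, 17+9=3, 17+18=12
Distinct residues collected: {3, 5, 10, 12, 19}
|A + B| = 5 (out of 23 total residues).

A + B = {3, 5, 10, 12, 19}


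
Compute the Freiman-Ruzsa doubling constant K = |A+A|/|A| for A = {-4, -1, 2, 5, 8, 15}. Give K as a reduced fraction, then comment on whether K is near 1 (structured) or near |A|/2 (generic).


|A| = 6.
Compute A + A by enumerating all 36 pairs.
A + A = {-8, -5, -2, 1, 4, 7, 10, 11, 13, 14, 16, 17, 20, 23, 30}, so |A + A| = 15.
K = |A + A| / |A| = 15/6 = 5/2 ≈ 2.5000.
Reference: AP of size 6 gives K = 11/6 ≈ 1.8333; a fully generic set of size 6 gives K ≈ 3.5000.

|A| = 6, |A + A| = 15, K = 15/6 = 5/2.


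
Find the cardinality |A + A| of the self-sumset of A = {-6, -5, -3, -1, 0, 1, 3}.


A + A = {a + a' : a, a' ∈ A}; |A| = 7.
General bounds: 2|A| - 1 ≤ |A + A| ≤ |A|(|A|+1)/2, i.e. 13 ≤ |A + A| ≤ 28.
Lower bound 2|A|-1 is attained iff A is an arithmetic progression.
Enumerate sums a + a' for a ≤ a' (symmetric, so this suffices):
a = -6: -6+-6=-12, -6+-5=-11, -6+-3=-9, -6+-1=-7, -6+0=-6, -6+1=-5, -6+3=-3
a = -5: -5+-5=-10, -5+-3=-8, -5+-1=-6, -5+0=-5, -5+1=-4, -5+3=-2
a = -3: -3+-3=-6, -3+-1=-4, -3+0=-3, -3+1=-2, -3+3=0
a = -1: -1+-1=-2, -1+0=-1, -1+1=0, -1+3=2
a = 0: 0+0=0, 0+1=1, 0+3=3
a = 1: 1+1=2, 1+3=4
a = 3: 3+3=6
Distinct sums: {-12, -11, -10, -9, -8, -7, -6, -5, -4, -3, -2, -1, 0, 1, 2, 3, 4, 6}
|A + A| = 18

|A + A| = 18


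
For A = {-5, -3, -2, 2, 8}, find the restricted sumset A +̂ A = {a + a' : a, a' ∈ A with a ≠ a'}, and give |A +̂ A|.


Restricted sumset: A +̂ A = {a + a' : a ∈ A, a' ∈ A, a ≠ a'}.
Equivalently, take A + A and drop any sum 2a that is achievable ONLY as a + a for a ∈ A (i.e. sums representable only with equal summands).
Enumerate pairs (a, a') with a < a' (symmetric, so each unordered pair gives one sum; this covers all a ≠ a'):
  -5 + -3 = -8
  -5 + -2 = -7
  -5 + 2 = -3
  -5 + 8 = 3
  -3 + -2 = -5
  -3 + 2 = -1
  -3 + 8 = 5
  -2 + 2 = 0
  -2 + 8 = 6
  2 + 8 = 10
Collected distinct sums: {-8, -7, -5, -3, -1, 0, 3, 5, 6, 10}
|A +̂ A| = 10
(Reference bound: |A +̂ A| ≥ 2|A| - 3 for |A| ≥ 2, with |A| = 5 giving ≥ 7.)

|A +̂ A| = 10


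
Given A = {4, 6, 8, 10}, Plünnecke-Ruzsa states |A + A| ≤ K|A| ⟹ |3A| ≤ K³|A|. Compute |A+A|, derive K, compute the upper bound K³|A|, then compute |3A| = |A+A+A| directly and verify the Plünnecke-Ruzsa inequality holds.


|A| = 4.
Step 1: Compute A + A by enumerating all 16 pairs.
A + A = {8, 10, 12, 14, 16, 18, 20}, so |A + A| = 7.
Step 2: Doubling constant K = |A + A|/|A| = 7/4 = 7/4 ≈ 1.7500.
Step 3: Plünnecke-Ruzsa gives |3A| ≤ K³·|A| = (1.7500)³ · 4 ≈ 21.4375.
Step 4: Compute 3A = A + A + A directly by enumerating all triples (a,b,c) ∈ A³; |3A| = 10.
Step 5: Check 10 ≤ 21.4375? Yes ✓.

K = 7/4, Plünnecke-Ruzsa bound K³|A| ≈ 21.4375, |3A| = 10, inequality holds.


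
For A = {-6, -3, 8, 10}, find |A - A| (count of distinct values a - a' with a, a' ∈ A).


A - A = {a - a' : a, a' ∈ A}; |A| = 4.
Bounds: 2|A|-1 ≤ |A - A| ≤ |A|² - |A| + 1, i.e. 7 ≤ |A - A| ≤ 13.
Note: 0 ∈ A - A always (from a - a). The set is symmetric: if d ∈ A - A then -d ∈ A - A.
Enumerate nonzero differences d = a - a' with a > a' (then include -d):
Positive differences: {2, 3, 11, 13, 14, 16}
Full difference set: {0} ∪ (positive diffs) ∪ (negative diffs).
|A - A| = 1 + 2·6 = 13 (matches direct enumeration: 13).

|A - A| = 13


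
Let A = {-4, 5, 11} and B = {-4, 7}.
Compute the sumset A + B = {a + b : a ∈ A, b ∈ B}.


A + B = {a + b : a ∈ A, b ∈ B}.
Enumerate all |A|·|B| = 3·2 = 6 pairs (a, b) and collect distinct sums.
a = -4: -4+-4=-8, -4+7=3
a = 5: 5+-4=1, 5+7=12
a = 11: 11+-4=7, 11+7=18
Collecting distinct sums: A + B = {-8, 1, 3, 7, 12, 18}
|A + B| = 6

A + B = {-8, 1, 3, 7, 12, 18}


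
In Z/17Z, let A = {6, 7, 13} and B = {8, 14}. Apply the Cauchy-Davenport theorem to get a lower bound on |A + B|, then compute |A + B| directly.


Cauchy-Davenport: |A + B| ≥ min(p, |A| + |B| - 1) for A, B nonempty in Z/pZ.
|A| = 3, |B| = 2, p = 17.
CD lower bound = min(17, 3 + 2 - 1) = min(17, 4) = 4.
Compute A + B mod 17 directly:
a = 6: 6+8=14, 6+14=3
a = 7: 7+8=15, 7+14=4
a = 13: 13+8=4, 13+14=10
A + B = {3, 4, 10, 14, 15}, so |A + B| = 5.
Verify: 5 ≥ 4? Yes ✓.

CD lower bound = 4, actual |A + B| = 5.


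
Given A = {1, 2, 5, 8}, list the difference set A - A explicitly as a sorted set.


A - A = {a - a' : a, a' ∈ A}.
Compute a - a' for each ordered pair (a, a'):
a = 1: 1-1=0, 1-2=-1, 1-5=-4, 1-8=-7
a = 2: 2-1=1, 2-2=0, 2-5=-3, 2-8=-6
a = 5: 5-1=4, 5-2=3, 5-5=0, 5-8=-3
a = 8: 8-1=7, 8-2=6, 8-5=3, 8-8=0
Collecting distinct values (and noting 0 appears from a-a):
A - A = {-7, -6, -4, -3, -1, 0, 1, 3, 4, 6, 7}
|A - A| = 11

A - A = {-7, -6, -4, -3, -1, 0, 1, 3, 4, 6, 7}


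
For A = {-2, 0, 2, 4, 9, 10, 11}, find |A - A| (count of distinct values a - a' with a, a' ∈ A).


A - A = {a - a' : a, a' ∈ A}; |A| = 7.
Bounds: 2|A|-1 ≤ |A - A| ≤ |A|² - |A| + 1, i.e. 13 ≤ |A - A| ≤ 43.
Note: 0 ∈ A - A always (from a - a). The set is symmetric: if d ∈ A - A then -d ∈ A - A.
Enumerate nonzero differences d = a - a' with a > a' (then include -d):
Positive differences: {1, 2, 4, 5, 6, 7, 8, 9, 10, 11, 12, 13}
Full difference set: {0} ∪ (positive diffs) ∪ (negative diffs).
|A - A| = 1 + 2·12 = 25 (matches direct enumeration: 25).

|A - A| = 25


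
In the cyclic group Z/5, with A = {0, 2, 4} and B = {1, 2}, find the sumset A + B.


Work in Z/5Z: reduce every sum a + b modulo 5.
Enumerate all 6 pairs:
a = 0: 0+1=1, 0+2=2
a = 2: 2+1=3, 2+2=4
a = 4: 4+1=0, 4+2=1
Distinct residues collected: {0, 1, 2, 3, 4}
|A + B| = 5 (out of 5 total residues).

A + B = {0, 1, 2, 3, 4}


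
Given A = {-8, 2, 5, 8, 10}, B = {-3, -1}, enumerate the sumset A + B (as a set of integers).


A + B = {a + b : a ∈ A, b ∈ B}.
Enumerate all |A|·|B| = 5·2 = 10 pairs (a, b) and collect distinct sums.
a = -8: -8+-3=-11, -8+-1=-9
a = 2: 2+-3=-1, 2+-1=1
a = 5: 5+-3=2, 5+-1=4
a = 8: 8+-3=5, 8+-1=7
a = 10: 10+-3=7, 10+-1=9
Collecting distinct sums: A + B = {-11, -9, -1, 1, 2, 4, 5, 7, 9}
|A + B| = 9

A + B = {-11, -9, -1, 1, 2, 4, 5, 7, 9}


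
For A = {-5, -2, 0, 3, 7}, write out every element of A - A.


A - A = {a - a' : a, a' ∈ A}.
Compute a - a' for each ordered pair (a, a'):
a = -5: -5--5=0, -5--2=-3, -5-0=-5, -5-3=-8, -5-7=-12
a = -2: -2--5=3, -2--2=0, -2-0=-2, -2-3=-5, -2-7=-9
a = 0: 0--5=5, 0--2=2, 0-0=0, 0-3=-3, 0-7=-7
a = 3: 3--5=8, 3--2=5, 3-0=3, 3-3=0, 3-7=-4
a = 7: 7--5=12, 7--2=9, 7-0=7, 7-3=4, 7-7=0
Collecting distinct values (and noting 0 appears from a-a):
A - A = {-12, -9, -8, -7, -5, -4, -3, -2, 0, 2, 3, 4, 5, 7, 8, 9, 12}
|A - A| = 17

A - A = {-12, -9, -8, -7, -5, -4, -3, -2, 0, 2, 3, 4, 5, 7, 8, 9, 12}


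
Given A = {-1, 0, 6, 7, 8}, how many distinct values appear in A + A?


A + A = {a + a' : a, a' ∈ A}; |A| = 5.
General bounds: 2|A| - 1 ≤ |A + A| ≤ |A|(|A|+1)/2, i.e. 9 ≤ |A + A| ≤ 15.
Lower bound 2|A|-1 is attained iff A is an arithmetic progression.
Enumerate sums a + a' for a ≤ a' (symmetric, so this suffices):
a = -1: -1+-1=-2, -1+0=-1, -1+6=5, -1+7=6, -1+8=7
a = 0: 0+0=0, 0+6=6, 0+7=7, 0+8=8
a = 6: 6+6=12, 6+7=13, 6+8=14
a = 7: 7+7=14, 7+8=15
a = 8: 8+8=16
Distinct sums: {-2, -1, 0, 5, 6, 7, 8, 12, 13, 14, 15, 16}
|A + A| = 12

|A + A| = 12


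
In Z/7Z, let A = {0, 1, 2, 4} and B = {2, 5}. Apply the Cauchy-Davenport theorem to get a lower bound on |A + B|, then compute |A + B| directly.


Cauchy-Davenport: |A + B| ≥ min(p, |A| + |B| - 1) for A, B nonempty in Z/pZ.
|A| = 4, |B| = 2, p = 7.
CD lower bound = min(7, 4 + 2 - 1) = min(7, 5) = 5.
Compute A + B mod 7 directly:
a = 0: 0+2=2, 0+5=5
a = 1: 1+2=3, 1+5=6
a = 2: 2+2=4, 2+5=0
a = 4: 4+2=6, 4+5=2
A + B = {0, 2, 3, 4, 5, 6}, so |A + B| = 6.
Verify: 6 ≥ 5? Yes ✓.

CD lower bound = 5, actual |A + B| = 6.


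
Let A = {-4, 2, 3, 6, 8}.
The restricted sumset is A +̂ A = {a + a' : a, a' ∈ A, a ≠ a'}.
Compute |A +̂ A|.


Restricted sumset: A +̂ A = {a + a' : a ∈ A, a' ∈ A, a ≠ a'}.
Equivalently, take A + A and drop any sum 2a that is achievable ONLY as a + a for a ∈ A (i.e. sums representable only with equal summands).
Enumerate pairs (a, a') with a < a' (symmetric, so each unordered pair gives one sum; this covers all a ≠ a'):
  -4 + 2 = -2
  -4 + 3 = -1
  -4 + 6 = 2
  -4 + 8 = 4
  2 + 3 = 5
  2 + 6 = 8
  2 + 8 = 10
  3 + 6 = 9
  3 + 8 = 11
  6 + 8 = 14
Collected distinct sums: {-2, -1, 2, 4, 5, 8, 9, 10, 11, 14}
|A +̂ A| = 10
(Reference bound: |A +̂ A| ≥ 2|A| - 3 for |A| ≥ 2, with |A| = 5 giving ≥ 7.)

|A +̂ A| = 10


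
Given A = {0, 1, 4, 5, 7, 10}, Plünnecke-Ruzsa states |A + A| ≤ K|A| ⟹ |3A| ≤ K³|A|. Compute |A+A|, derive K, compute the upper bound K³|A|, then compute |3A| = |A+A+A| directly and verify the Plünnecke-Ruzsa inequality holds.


|A| = 6.
Step 1: Compute A + A by enumerating all 36 pairs.
A + A = {0, 1, 2, 4, 5, 6, 7, 8, 9, 10, 11, 12, 14, 15, 17, 20}, so |A + A| = 16.
Step 2: Doubling constant K = |A + A|/|A| = 16/6 = 16/6 ≈ 2.6667.
Step 3: Plünnecke-Ruzsa gives |3A| ≤ K³·|A| = (2.6667)³ · 6 ≈ 113.7778.
Step 4: Compute 3A = A + A + A directly by enumerating all triples (a,b,c) ∈ A³; |3A| = 27.
Step 5: Check 27 ≤ 113.7778? Yes ✓.

K = 16/6, Plünnecke-Ruzsa bound K³|A| ≈ 113.7778, |3A| = 27, inequality holds.


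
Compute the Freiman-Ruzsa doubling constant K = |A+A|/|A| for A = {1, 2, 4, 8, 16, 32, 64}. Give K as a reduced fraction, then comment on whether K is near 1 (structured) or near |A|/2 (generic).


|A| = 7.
Compute A + A by enumerating all 49 pairs.
A + A = {2, 3, 4, 5, 6, 8, 9, 10, 12, 16, 17, 18, 20, 24, 32, 33, 34, 36, 40, 48, 64, 65, 66, 68, 72, 80, 96, 128}, so |A + A| = 28.
K = |A + A| / |A| = 28/7 = 4/1 ≈ 4.0000.
Reference: AP of size 7 gives K = 13/7 ≈ 1.8571; a fully generic set of size 7 gives K ≈ 4.0000.

|A| = 7, |A + A| = 28, K = 28/7 = 4/1.


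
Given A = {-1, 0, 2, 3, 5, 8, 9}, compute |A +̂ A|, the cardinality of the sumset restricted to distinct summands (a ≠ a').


Restricted sumset: A +̂ A = {a + a' : a ∈ A, a' ∈ A, a ≠ a'}.
Equivalently, take A + A and drop any sum 2a that is achievable ONLY as a + a for a ∈ A (i.e. sums representable only with equal summands).
Enumerate pairs (a, a') with a < a' (symmetric, so each unordered pair gives one sum; this covers all a ≠ a'):
  -1 + 0 = -1
  -1 + 2 = 1
  -1 + 3 = 2
  -1 + 5 = 4
  -1 + 8 = 7
  -1 + 9 = 8
  0 + 2 = 2
  0 + 3 = 3
  0 + 5 = 5
  0 + 8 = 8
  0 + 9 = 9
  2 + 3 = 5
  2 + 5 = 7
  2 + 8 = 10
  2 + 9 = 11
  3 + 5 = 8
  3 + 8 = 11
  3 + 9 = 12
  5 + 8 = 13
  5 + 9 = 14
  8 + 9 = 17
Collected distinct sums: {-1, 1, 2, 3, 4, 5, 7, 8, 9, 10, 11, 12, 13, 14, 17}
|A +̂ A| = 15
(Reference bound: |A +̂ A| ≥ 2|A| - 3 for |A| ≥ 2, with |A| = 7 giving ≥ 11.)

|A +̂ A| = 15


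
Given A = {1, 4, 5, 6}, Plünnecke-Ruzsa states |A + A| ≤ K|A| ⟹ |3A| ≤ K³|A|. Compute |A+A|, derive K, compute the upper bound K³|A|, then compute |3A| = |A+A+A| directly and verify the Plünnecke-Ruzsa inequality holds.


|A| = 4.
Step 1: Compute A + A by enumerating all 16 pairs.
A + A = {2, 5, 6, 7, 8, 9, 10, 11, 12}, so |A + A| = 9.
Step 2: Doubling constant K = |A + A|/|A| = 9/4 = 9/4 ≈ 2.2500.
Step 3: Plünnecke-Ruzsa gives |3A| ≤ K³·|A| = (2.2500)³ · 4 ≈ 45.5625.
Step 4: Compute 3A = A + A + A directly by enumerating all triples (a,b,c) ∈ A³; |3A| = 14.
Step 5: Check 14 ≤ 45.5625? Yes ✓.

K = 9/4, Plünnecke-Ruzsa bound K³|A| ≈ 45.5625, |3A| = 14, inequality holds.


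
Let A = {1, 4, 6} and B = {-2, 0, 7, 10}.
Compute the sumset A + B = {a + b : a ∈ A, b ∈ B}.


A + B = {a + b : a ∈ A, b ∈ B}.
Enumerate all |A|·|B| = 3·4 = 12 pairs (a, b) and collect distinct sums.
a = 1: 1+-2=-1, 1+0=1, 1+7=8, 1+10=11
a = 4: 4+-2=2, 4+0=4, 4+7=11, 4+10=14
a = 6: 6+-2=4, 6+0=6, 6+7=13, 6+10=16
Collecting distinct sums: A + B = {-1, 1, 2, 4, 6, 8, 11, 13, 14, 16}
|A + B| = 10

A + B = {-1, 1, 2, 4, 6, 8, 11, 13, 14, 16}


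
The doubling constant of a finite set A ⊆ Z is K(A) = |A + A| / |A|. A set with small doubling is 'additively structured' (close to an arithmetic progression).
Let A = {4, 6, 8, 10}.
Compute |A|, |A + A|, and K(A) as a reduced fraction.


|A| = 4.
Compute A + A by enumerating all 16 pairs.
A + A = {8, 10, 12, 14, 16, 18, 20}, so |A + A| = 7.
K = |A + A| / |A| = 7/4 (already in lowest terms) ≈ 1.7500.
Reference: AP of size 4 gives K = 7/4 ≈ 1.7500; a fully generic set of size 4 gives K ≈ 2.5000.

|A| = 4, |A + A| = 7, K = 7/4.


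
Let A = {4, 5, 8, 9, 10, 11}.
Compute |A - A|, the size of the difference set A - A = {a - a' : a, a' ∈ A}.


A - A = {a - a' : a, a' ∈ A}; |A| = 6.
Bounds: 2|A|-1 ≤ |A - A| ≤ |A|² - |A| + 1, i.e. 11 ≤ |A - A| ≤ 31.
Note: 0 ∈ A - A always (from a - a). The set is symmetric: if d ∈ A - A then -d ∈ A - A.
Enumerate nonzero differences d = a - a' with a > a' (then include -d):
Positive differences: {1, 2, 3, 4, 5, 6, 7}
Full difference set: {0} ∪ (positive diffs) ∪ (negative diffs).
|A - A| = 1 + 2·7 = 15 (matches direct enumeration: 15).

|A - A| = 15


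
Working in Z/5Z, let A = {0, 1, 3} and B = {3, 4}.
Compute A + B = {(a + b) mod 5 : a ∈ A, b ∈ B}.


Work in Z/5Z: reduce every sum a + b modulo 5.
Enumerate all 6 pairs:
a = 0: 0+3=3, 0+4=4
a = 1: 1+3=4, 1+4=0
a = 3: 3+3=1, 3+4=2
Distinct residues collected: {0, 1, 2, 3, 4}
|A + B| = 5 (out of 5 total residues).

A + B = {0, 1, 2, 3, 4}


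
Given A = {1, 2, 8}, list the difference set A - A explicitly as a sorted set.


A - A = {a - a' : a, a' ∈ A}.
Compute a - a' for each ordered pair (a, a'):
a = 1: 1-1=0, 1-2=-1, 1-8=-7
a = 2: 2-1=1, 2-2=0, 2-8=-6
a = 8: 8-1=7, 8-2=6, 8-8=0
Collecting distinct values (and noting 0 appears from a-a):
A - A = {-7, -6, -1, 0, 1, 6, 7}
|A - A| = 7

A - A = {-7, -6, -1, 0, 1, 6, 7}


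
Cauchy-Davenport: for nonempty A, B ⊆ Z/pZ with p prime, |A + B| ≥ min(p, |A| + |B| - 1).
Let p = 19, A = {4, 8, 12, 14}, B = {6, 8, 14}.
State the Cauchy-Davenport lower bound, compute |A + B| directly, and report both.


Cauchy-Davenport: |A + B| ≥ min(p, |A| + |B| - 1) for A, B nonempty in Z/pZ.
|A| = 4, |B| = 3, p = 19.
CD lower bound = min(19, 4 + 3 - 1) = min(19, 6) = 6.
Compute A + B mod 19 directly:
a = 4: 4+6=10, 4+8=12, 4+14=18
a = 8: 8+6=14, 8+8=16, 8+14=3
a = 12: 12+6=18, 12+8=1, 12+14=7
a = 14: 14+6=1, 14+8=3, 14+14=9
A + B = {1, 3, 7, 9, 10, 12, 14, 16, 18}, so |A + B| = 9.
Verify: 9 ≥ 6? Yes ✓.

CD lower bound = 6, actual |A + B| = 9.


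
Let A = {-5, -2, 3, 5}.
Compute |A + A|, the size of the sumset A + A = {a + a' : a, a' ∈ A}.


A + A = {a + a' : a, a' ∈ A}; |A| = 4.
General bounds: 2|A| - 1 ≤ |A + A| ≤ |A|(|A|+1)/2, i.e. 7 ≤ |A + A| ≤ 10.
Lower bound 2|A|-1 is attained iff A is an arithmetic progression.
Enumerate sums a + a' for a ≤ a' (symmetric, so this suffices):
a = -5: -5+-5=-10, -5+-2=-7, -5+3=-2, -5+5=0
a = -2: -2+-2=-4, -2+3=1, -2+5=3
a = 3: 3+3=6, 3+5=8
a = 5: 5+5=10
Distinct sums: {-10, -7, -4, -2, 0, 1, 3, 6, 8, 10}
|A + A| = 10

|A + A| = 10


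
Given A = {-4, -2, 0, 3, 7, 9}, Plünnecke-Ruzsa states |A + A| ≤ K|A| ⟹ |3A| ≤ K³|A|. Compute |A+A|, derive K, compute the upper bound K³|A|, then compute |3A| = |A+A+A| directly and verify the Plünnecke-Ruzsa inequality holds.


|A| = 6.
Step 1: Compute A + A by enumerating all 36 pairs.
A + A = {-8, -6, -4, -2, -1, 0, 1, 3, 5, 6, 7, 9, 10, 12, 14, 16, 18}, so |A + A| = 17.
Step 2: Doubling constant K = |A + A|/|A| = 17/6 = 17/6 ≈ 2.8333.
Step 3: Plünnecke-Ruzsa gives |3A| ≤ K³·|A| = (2.8333)³ · 6 ≈ 136.4722.
Step 4: Compute 3A = A + A + A directly by enumerating all triples (a,b,c) ∈ A³; |3A| = 32.
Step 5: Check 32 ≤ 136.4722? Yes ✓.

K = 17/6, Plünnecke-Ruzsa bound K³|A| ≈ 136.4722, |3A| = 32, inequality holds.


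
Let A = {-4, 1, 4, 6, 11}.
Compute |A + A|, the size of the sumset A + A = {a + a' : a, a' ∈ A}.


A + A = {a + a' : a, a' ∈ A}; |A| = 5.
General bounds: 2|A| - 1 ≤ |A + A| ≤ |A|(|A|+1)/2, i.e. 9 ≤ |A + A| ≤ 15.
Lower bound 2|A|-1 is attained iff A is an arithmetic progression.
Enumerate sums a + a' for a ≤ a' (symmetric, so this suffices):
a = -4: -4+-4=-8, -4+1=-3, -4+4=0, -4+6=2, -4+11=7
a = 1: 1+1=2, 1+4=5, 1+6=7, 1+11=12
a = 4: 4+4=8, 4+6=10, 4+11=15
a = 6: 6+6=12, 6+11=17
a = 11: 11+11=22
Distinct sums: {-8, -3, 0, 2, 5, 7, 8, 10, 12, 15, 17, 22}
|A + A| = 12

|A + A| = 12


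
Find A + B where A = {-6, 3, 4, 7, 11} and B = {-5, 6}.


A + B = {a + b : a ∈ A, b ∈ B}.
Enumerate all |A|·|B| = 5·2 = 10 pairs (a, b) and collect distinct sums.
a = -6: -6+-5=-11, -6+6=0
a = 3: 3+-5=-2, 3+6=9
a = 4: 4+-5=-1, 4+6=10
a = 7: 7+-5=2, 7+6=13
a = 11: 11+-5=6, 11+6=17
Collecting distinct sums: A + B = {-11, -2, -1, 0, 2, 6, 9, 10, 13, 17}
|A + B| = 10

A + B = {-11, -2, -1, 0, 2, 6, 9, 10, 13, 17}


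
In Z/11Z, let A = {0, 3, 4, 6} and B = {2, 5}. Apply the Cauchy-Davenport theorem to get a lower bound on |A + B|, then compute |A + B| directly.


Cauchy-Davenport: |A + B| ≥ min(p, |A| + |B| - 1) for A, B nonempty in Z/pZ.
|A| = 4, |B| = 2, p = 11.
CD lower bound = min(11, 4 + 2 - 1) = min(11, 5) = 5.
Compute A + B mod 11 directly:
a = 0: 0+2=2, 0+5=5
a = 3: 3+2=5, 3+5=8
a = 4: 4+2=6, 4+5=9
a = 6: 6+2=8, 6+5=0
A + B = {0, 2, 5, 6, 8, 9}, so |A + B| = 6.
Verify: 6 ≥ 5? Yes ✓.

CD lower bound = 5, actual |A + B| = 6.


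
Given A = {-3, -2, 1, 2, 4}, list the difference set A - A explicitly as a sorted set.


A - A = {a - a' : a, a' ∈ A}.
Compute a - a' for each ordered pair (a, a'):
a = -3: -3--3=0, -3--2=-1, -3-1=-4, -3-2=-5, -3-4=-7
a = -2: -2--3=1, -2--2=0, -2-1=-3, -2-2=-4, -2-4=-6
a = 1: 1--3=4, 1--2=3, 1-1=0, 1-2=-1, 1-4=-3
a = 2: 2--3=5, 2--2=4, 2-1=1, 2-2=0, 2-4=-2
a = 4: 4--3=7, 4--2=6, 4-1=3, 4-2=2, 4-4=0
Collecting distinct values (and noting 0 appears from a-a):
A - A = {-7, -6, -5, -4, -3, -2, -1, 0, 1, 2, 3, 4, 5, 6, 7}
|A - A| = 15

A - A = {-7, -6, -5, -4, -3, -2, -1, 0, 1, 2, 3, 4, 5, 6, 7}


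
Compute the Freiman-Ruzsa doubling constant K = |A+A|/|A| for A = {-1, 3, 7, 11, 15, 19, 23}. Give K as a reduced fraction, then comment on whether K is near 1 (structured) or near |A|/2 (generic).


|A| = 7.
Compute A + A by enumerating all 49 pairs.
A + A = {-2, 2, 6, 10, 14, 18, 22, 26, 30, 34, 38, 42, 46}, so |A + A| = 13.
K = |A + A| / |A| = 13/7 (already in lowest terms) ≈ 1.8571.
Reference: AP of size 7 gives K = 13/7 ≈ 1.8571; a fully generic set of size 7 gives K ≈ 4.0000.

|A| = 7, |A + A| = 13, K = 13/7.


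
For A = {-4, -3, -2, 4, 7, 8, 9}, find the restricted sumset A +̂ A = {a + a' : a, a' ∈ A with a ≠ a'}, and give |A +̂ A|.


Restricted sumset: A +̂ A = {a + a' : a ∈ A, a' ∈ A, a ≠ a'}.
Equivalently, take A + A and drop any sum 2a that is achievable ONLY as a + a for a ∈ A (i.e. sums representable only with equal summands).
Enumerate pairs (a, a') with a < a' (symmetric, so each unordered pair gives one sum; this covers all a ≠ a'):
  -4 + -3 = -7
  -4 + -2 = -6
  -4 + 4 = 0
  -4 + 7 = 3
  -4 + 8 = 4
  -4 + 9 = 5
  -3 + -2 = -5
  -3 + 4 = 1
  -3 + 7 = 4
  -3 + 8 = 5
  -3 + 9 = 6
  -2 + 4 = 2
  -2 + 7 = 5
  -2 + 8 = 6
  -2 + 9 = 7
  4 + 7 = 11
  4 + 8 = 12
  4 + 9 = 13
  7 + 8 = 15
  7 + 9 = 16
  8 + 9 = 17
Collected distinct sums: {-7, -6, -5, 0, 1, 2, 3, 4, 5, 6, 7, 11, 12, 13, 15, 16, 17}
|A +̂ A| = 17
(Reference bound: |A +̂ A| ≥ 2|A| - 3 for |A| ≥ 2, with |A| = 7 giving ≥ 11.)

|A +̂ A| = 17
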